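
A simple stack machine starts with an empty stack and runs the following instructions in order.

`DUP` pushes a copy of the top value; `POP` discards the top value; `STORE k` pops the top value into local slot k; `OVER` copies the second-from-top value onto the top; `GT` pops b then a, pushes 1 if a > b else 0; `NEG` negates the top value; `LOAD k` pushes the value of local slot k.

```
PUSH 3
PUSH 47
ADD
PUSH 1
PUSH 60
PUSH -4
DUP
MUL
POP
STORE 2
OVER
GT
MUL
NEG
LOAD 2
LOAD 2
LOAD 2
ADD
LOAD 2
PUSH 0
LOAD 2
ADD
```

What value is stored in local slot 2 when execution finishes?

60

PUSH 3  : 3
PUSH 47 : 3 47
ADD     : 50
PUSH 1  : 50 1
PUSH 60 : 50 1 60
PUSH -4 : 50 1 60 -4
DUP     : 50 1 60 -4 -4
MUL     : 50 1 60 16
POP     : 50 1 60
STORE 2 : 50 1
OVER    : 50 1 50
GT      : 50 0
MUL     : 0
NEG     : 0
LOAD 2  : 0 60
LOAD 2  : 0 60 60
LOAD 2  : 0 60 60 60
ADD     : 0 60 120
LOAD 2  : 0 60 120 60
PUSH 0  : 0 60 120 60 0
LOAD 2  : 0 60 120 60 0 60
ADD     : 0 60 120 60 60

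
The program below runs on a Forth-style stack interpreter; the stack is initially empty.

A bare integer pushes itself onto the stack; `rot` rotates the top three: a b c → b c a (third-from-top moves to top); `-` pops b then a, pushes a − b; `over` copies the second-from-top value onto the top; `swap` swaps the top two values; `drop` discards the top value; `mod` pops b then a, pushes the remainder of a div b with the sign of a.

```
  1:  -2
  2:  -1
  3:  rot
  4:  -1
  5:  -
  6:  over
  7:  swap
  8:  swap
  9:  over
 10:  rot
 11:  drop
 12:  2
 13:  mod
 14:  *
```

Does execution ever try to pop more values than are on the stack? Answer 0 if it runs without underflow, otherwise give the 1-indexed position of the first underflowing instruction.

-2 -> -2
-1 -> -2 -1
rot  — needs 3 operands, stack has 2 → underflow

3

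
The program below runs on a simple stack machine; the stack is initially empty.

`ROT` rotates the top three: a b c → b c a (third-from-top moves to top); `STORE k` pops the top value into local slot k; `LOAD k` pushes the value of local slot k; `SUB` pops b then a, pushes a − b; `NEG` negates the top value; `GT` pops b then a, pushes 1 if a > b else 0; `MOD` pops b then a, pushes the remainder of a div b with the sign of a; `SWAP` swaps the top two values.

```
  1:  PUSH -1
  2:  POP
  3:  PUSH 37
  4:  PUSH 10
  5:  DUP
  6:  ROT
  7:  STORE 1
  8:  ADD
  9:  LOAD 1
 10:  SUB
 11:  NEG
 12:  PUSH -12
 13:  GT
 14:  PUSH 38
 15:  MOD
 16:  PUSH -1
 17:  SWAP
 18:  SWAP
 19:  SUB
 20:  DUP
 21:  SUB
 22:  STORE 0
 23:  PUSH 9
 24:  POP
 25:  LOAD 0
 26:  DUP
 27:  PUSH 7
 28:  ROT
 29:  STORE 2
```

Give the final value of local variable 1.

37

PUSH -1  -> [-1]
POP      -> []
PUSH 37  -> [37]
PUSH 10  -> [37, 10]
DUP      -> [37, 10, 10]
ROT      -> [10, 10, 37]
STORE 1  -> [10, 10]
ADD      -> [20]
LOAD 1   -> [20, 37]
SUB      -> [-17]
NEG      -> [17]
PUSH -12 -> [17, -12]
GT       -> [1]
PUSH 38  -> [1, 38]
MOD      -> [1]
PUSH -1  -> [1, -1]
SWAP     -> [-1, 1]
SWAP     -> [1, -1]
SUB      -> [2]
DUP      -> [2, 2]
SUB      -> [0]
STORE 0  -> []
PUSH 9   -> [9]
POP      -> []
LOAD 0   -> [0]
DUP      -> [0, 0]
PUSH 7   -> [0, 0, 7]
ROT      -> [0, 7, 0]
STORE 2  -> [0, 7]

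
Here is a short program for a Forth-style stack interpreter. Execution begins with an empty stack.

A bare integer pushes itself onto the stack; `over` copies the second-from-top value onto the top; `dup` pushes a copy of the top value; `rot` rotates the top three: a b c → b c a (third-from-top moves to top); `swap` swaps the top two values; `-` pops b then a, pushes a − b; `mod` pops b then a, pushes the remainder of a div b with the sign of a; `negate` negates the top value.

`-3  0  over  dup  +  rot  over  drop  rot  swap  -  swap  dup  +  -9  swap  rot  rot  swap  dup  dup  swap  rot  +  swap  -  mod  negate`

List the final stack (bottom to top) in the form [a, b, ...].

-3      [-3]
0       [-3, 0]
over    [-3, 0, -3]
dup     [-3, 0, -3, -3]
+       [-3, 0, -6]
rot     [0, -6, -3]
over    [0, -6, -3, -6]
drop    [0, -6, -3]
rot     [-6, -3, 0]
swap    [-6, 0, -3]
-       [-6, 3]
swap    [3, -6]
dup     [3, -6, -6]
+       [3, -12]
-9      [3, -12, -9]
swap    [3, -9, -12]
rot     [-9, -12, 3]
rot     [-12, 3, -9]
swap    [-12, -9, 3]
dup     [-12, -9, 3, 3]
dup     [-12, -9, 3, 3, 3]
swap    [-12, -9, 3, 3, 3]
rot     [-12, -9, 3, 3, 3]
+       [-12, -9, 3, 6]
swap    [-12, -9, 6, 3]
-       [-12, -9, 3]
mod     [-12, 0]
negate  [-12, 0]

[-12, 0]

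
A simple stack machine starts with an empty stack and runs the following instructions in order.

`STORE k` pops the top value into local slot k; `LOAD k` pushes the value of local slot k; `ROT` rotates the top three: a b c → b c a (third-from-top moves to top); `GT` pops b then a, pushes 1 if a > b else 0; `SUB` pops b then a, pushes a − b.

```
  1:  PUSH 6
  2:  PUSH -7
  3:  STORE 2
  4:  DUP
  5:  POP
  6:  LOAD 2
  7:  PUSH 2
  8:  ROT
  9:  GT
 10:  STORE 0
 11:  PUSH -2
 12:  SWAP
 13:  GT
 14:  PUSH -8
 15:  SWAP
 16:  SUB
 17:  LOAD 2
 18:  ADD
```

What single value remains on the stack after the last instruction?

PUSH 6  -> [6]
PUSH -7 -> [6, -7]
STORE 2 -> [6]
DUP     -> [6, 6]
POP     -> [6]
LOAD 2  -> [6, -7]
PUSH 2  -> [6, -7, 2]
ROT     -> [-7, 2, 6]
GT      -> [-7, 0]
STORE 0 -> [-7]
PUSH -2 -> [-7, -2]
SWAP    -> [-2, -7]
GT      -> [1]
PUSH -8 -> [1, -8]
SWAP    -> [-8, 1]
SUB     -> [-9]
LOAD 2  -> [-9, -7]
ADD     -> [-16]

-16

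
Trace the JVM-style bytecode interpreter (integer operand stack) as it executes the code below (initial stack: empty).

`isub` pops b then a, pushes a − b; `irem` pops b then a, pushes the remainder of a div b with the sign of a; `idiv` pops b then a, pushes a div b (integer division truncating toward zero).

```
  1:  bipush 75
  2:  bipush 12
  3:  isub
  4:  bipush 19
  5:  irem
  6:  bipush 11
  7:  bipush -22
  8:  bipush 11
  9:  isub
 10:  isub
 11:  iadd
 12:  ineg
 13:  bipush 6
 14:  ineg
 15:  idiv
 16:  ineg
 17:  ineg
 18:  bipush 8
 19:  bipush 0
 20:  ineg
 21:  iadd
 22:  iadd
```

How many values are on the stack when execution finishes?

1

bipush 75  : 75
bipush 12  : 75 12
isub       : 63
bipush 19  : 63 19
irem       : 6
bipush 11  : 6 11
bipush -22 : 6 11 -22
bipush 11  : 6 11 -22 11
isub       : 6 11 -33
isub       : 6 44
iadd       : 50
ineg       : -50
bipush 6   : -50 6
ineg       : -50 -6
idiv       : 8
ineg       : -8
ineg       : 8
bipush 8   : 8 8
bipush 0   : 8 8 0
ineg       : 8 8 0
iadd       : 8 8
iadd       : 16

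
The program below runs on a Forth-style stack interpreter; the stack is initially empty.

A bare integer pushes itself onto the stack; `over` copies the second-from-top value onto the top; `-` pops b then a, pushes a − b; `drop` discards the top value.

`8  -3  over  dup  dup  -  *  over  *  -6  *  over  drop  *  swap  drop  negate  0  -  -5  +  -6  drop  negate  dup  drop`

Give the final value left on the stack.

8      : [8]
-3     : [8, -3]
over   : [8, -3, 8]
dup    : [8, -3, 8, 8]
dup    : [8, -3, 8, 8, 8]
-      : [8, -3, 8, 0]
*      : [8, -3, 0]
over   : [8, -3, 0, -3]
*      : [8, -3, 0]
-6     : [8, -3, 0, -6]
*      : [8, -3, 0]
over   : [8, -3, 0, -3]
drop   : [8, -3, 0]
*      : [8, 0]
swap   : [0, 8]
drop   : [0]
negate : [0]
0      : [0, 0]
-      : [0]
-5     : [0, -5]
+      : [-5]
-6     : [-5, -6]
drop   : [-5]
negate : [5]
dup    : [5, 5]
drop   : [5]

5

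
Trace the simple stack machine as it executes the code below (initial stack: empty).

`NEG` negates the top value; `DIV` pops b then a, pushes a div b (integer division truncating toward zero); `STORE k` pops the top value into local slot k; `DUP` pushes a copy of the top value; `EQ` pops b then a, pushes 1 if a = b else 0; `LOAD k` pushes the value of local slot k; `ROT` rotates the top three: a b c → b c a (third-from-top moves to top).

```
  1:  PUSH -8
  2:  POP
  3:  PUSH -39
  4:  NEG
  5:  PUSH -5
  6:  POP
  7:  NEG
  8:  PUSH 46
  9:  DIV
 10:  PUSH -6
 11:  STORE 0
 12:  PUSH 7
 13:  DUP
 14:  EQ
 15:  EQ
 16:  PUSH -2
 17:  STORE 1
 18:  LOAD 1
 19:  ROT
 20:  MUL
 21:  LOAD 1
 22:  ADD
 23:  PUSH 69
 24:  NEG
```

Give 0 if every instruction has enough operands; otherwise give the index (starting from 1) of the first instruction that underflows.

PUSH -8  → [-8]
POP      → []
PUSH -39 → [-39]
NEG      → [39]
PUSH -5  → [39, -5]
POP      → [39]
NEG      → [-39]
PUSH 46  → [-39, 46]
DIV      → [0]
PUSH -6  → [0, -6]
STORE 0  → [0]
PUSH 7   → [0, 7]
DUP      → [0, 7, 7]
EQ       → [0, 1]
EQ       → [0]
PUSH -2  → [0, -2]
STORE 1  → [0]
LOAD 1   → [0, -2]
ROT  — needs 3 operands, stack has 2 → underflow

19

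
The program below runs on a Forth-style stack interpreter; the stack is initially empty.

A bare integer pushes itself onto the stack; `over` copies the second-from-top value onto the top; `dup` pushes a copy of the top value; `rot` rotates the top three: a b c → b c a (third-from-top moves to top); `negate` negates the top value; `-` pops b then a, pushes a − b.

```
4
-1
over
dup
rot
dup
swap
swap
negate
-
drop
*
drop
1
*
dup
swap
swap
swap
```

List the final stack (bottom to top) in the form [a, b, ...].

[4, 4]

4      : [4]
-1     : [4, -1]
over   : [4, -1, 4]
dup    : [4, -1, 4, 4]
rot    : [4, 4, 4, -1]
dup    : [4, 4, 4, -1, -1]
swap   : [4, 4, 4, -1, -1]
swap   : [4, 4, 4, -1, -1]
negate : [4, 4, 4, -1, 1]
-      : [4, 4, 4, -2]
drop   : [4, 4, 4]
*      : [4, 16]
drop   : [4]
1      : [4, 1]
*      : [4]
dup    : [4, 4]
swap   : [4, 4]
swap   : [4, 4]
swap   : [4, 4]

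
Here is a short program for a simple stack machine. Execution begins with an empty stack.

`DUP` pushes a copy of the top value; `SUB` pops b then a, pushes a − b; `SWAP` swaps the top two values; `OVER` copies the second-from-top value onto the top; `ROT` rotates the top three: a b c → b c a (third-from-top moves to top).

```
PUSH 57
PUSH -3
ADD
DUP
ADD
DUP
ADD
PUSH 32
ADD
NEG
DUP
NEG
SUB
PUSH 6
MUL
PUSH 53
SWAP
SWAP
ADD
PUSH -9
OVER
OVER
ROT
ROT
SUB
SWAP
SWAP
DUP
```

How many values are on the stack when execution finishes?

4

PUSH 57 → 57
PUSH -3 → 57 -3
ADD     → 54
DUP     → 54 54
ADD     → 108
DUP     → 108 108
ADD     → 216
PUSH 32 → 216 32
ADD     → 248
NEG     → -248
DUP     → -248 -248
NEG     → -248 248
SUB     → -496
PUSH 6  → -496 6
MUL     → -2976
PUSH 53 → -2976 53
SWAP    → 53 -2976
SWAP    → -2976 53
ADD     → -2923
PUSH -9 → -2923 -9
OVER    → -2923 -9 -2923
OVER    → -2923 -9 -2923 -9
ROT     → -2923 -2923 -9 -9
ROT     → -2923 -9 -9 -2923
SUB     → -2923 -9 2914
SWAP    → -2923 2914 -9
SWAP    → -2923 -9 2914
DUP     → -2923 -9 2914 2914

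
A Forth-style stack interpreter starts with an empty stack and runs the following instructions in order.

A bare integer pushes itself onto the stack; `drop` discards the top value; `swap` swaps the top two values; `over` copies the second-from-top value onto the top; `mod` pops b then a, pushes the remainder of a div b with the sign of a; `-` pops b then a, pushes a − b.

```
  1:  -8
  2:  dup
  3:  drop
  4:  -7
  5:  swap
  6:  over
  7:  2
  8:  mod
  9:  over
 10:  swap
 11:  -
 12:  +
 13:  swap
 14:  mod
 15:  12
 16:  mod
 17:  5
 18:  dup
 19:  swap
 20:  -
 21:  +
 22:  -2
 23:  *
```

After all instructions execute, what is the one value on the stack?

2

-8    -8
dup   -8 -8
drop  -8
-7    -8 -7
swap  -7 -8
over  -7 -8 -7
2     -7 -8 -7 2
mod   -7 -8 -1
over  -7 -8 -1 -8
swap  -7 -8 -8 -1
-     -7 -8 -7
+     -7 -15
swap  -15 -7
mod   -1
12    -1 12
mod   -1
5     -1 5
dup   -1 5 5
swap  -1 5 5
-     -1 0
+     -1
-2    -1 -2
*     2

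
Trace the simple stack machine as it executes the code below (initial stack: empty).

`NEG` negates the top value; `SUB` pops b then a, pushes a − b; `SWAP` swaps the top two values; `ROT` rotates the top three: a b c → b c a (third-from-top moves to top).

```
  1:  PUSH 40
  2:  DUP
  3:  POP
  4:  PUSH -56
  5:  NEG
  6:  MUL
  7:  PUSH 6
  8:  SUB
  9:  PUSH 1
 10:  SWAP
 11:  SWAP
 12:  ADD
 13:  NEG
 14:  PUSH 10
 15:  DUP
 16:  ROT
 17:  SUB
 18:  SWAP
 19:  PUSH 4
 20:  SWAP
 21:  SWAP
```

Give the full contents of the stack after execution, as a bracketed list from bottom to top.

PUSH 40  : [40]
DUP      : [40, 40]
POP      : [40]
PUSH -56 : [40, -56]
NEG      : [40, 56]
MUL      : [2240]
PUSH 6   : [2240, 6]
SUB      : [2234]
PUSH 1   : [2234, 1]
SWAP     : [1, 2234]
SWAP     : [2234, 1]
ADD      : [2235]
NEG      : [-2235]
PUSH 10  : [-2235, 10]
DUP      : [-2235, 10, 10]
ROT      : [10, 10, -2235]
SUB      : [10, 2245]
SWAP     : [2245, 10]
PUSH 4   : [2245, 10, 4]
SWAP     : [2245, 4, 10]
SWAP     : [2245, 10, 4]

[2245, 10, 4]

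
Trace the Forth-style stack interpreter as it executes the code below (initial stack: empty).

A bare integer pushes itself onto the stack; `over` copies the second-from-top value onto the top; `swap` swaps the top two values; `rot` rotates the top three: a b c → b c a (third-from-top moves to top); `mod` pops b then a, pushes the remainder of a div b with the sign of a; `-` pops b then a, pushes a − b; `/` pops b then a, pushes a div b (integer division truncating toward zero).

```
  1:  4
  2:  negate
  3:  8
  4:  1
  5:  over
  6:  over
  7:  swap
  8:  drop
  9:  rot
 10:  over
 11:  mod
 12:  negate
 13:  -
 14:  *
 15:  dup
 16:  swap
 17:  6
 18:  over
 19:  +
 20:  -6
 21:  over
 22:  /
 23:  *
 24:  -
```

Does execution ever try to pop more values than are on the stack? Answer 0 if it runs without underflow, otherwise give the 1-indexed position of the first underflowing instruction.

4      : [4]
negate : [-4]
8      : [-4, 8]
1      : [-4, 8, 1]
over   : [-4, 8, 1, 8]
over   : [-4, 8, 1, 8, 1]
swap   : [-4, 8, 1, 1, 8]
drop   : [-4, 8, 1, 1]
rot    : [-4, 1, 1, 8]
over   : [-4, 1, 1, 8, 1]
mod    : [-4, 1, 1, 0]
negate : [-4, 1, 1, 0]
-      : [-4, 1, 1]
*      : [-4, 1]
dup    : [-4, 1, 1]
swap   : [-4, 1, 1]
6      : [-4, 1, 1, 6]
over   : [-4, 1, 1, 6, 1]
+      : [-4, 1, 1, 7]
-6     : [-4, 1, 1, 7, -6]
over   : [-4, 1, 1, 7, -6, 7]
/      : [-4, 1, 1, 7, 0]
*      : [-4, 1, 1, 0]
-      : [-4, 1, 1]

0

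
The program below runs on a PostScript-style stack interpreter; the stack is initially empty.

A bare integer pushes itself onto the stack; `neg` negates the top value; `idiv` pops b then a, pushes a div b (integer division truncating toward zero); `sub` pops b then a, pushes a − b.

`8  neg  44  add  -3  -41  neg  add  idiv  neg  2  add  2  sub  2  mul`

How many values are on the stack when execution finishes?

1

8    -> 8
neg  -> -8
44   -> -8 44
add  -> 36
-3   -> 36 -3
-41  -> 36 -3 -41
neg  -> 36 -3 41
add  -> 36 38
idiv -> 0
neg  -> 0
2    -> 0 2
add  -> 2
2    -> 2 2
sub  -> 0
2    -> 0 2
mul  -> 0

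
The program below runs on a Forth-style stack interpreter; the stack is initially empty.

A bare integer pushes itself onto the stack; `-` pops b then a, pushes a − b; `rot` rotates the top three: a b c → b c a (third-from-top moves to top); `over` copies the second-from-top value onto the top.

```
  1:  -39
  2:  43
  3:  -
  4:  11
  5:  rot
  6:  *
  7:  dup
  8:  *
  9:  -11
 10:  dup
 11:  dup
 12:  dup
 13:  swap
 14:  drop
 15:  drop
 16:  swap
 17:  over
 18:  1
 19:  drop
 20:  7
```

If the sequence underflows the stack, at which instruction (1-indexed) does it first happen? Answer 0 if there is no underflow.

5

-39 -> [-39]
43  -> [-39, 43]
-   -> [-82]
11  -> [-82, 11]
rot  — needs 3 operands, stack has 2 → underflow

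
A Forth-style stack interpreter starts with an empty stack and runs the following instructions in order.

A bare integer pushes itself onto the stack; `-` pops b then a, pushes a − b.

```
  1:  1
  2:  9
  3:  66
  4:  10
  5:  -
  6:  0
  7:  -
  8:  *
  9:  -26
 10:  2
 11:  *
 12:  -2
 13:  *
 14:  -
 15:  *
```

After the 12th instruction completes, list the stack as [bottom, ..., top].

1   -> 1
9   -> 1 9
66  -> 1 9 66
10  -> 1 9 66 10
-   -> 1 9 56
0   -> 1 9 56 0
-   -> 1 9 56
*   -> 1 504
-26 -> 1 504 -26
2   -> 1 504 -26 2
*   -> 1 504 -52
-2  -> 1 504 -52 -2

[1, 504, -52, -2]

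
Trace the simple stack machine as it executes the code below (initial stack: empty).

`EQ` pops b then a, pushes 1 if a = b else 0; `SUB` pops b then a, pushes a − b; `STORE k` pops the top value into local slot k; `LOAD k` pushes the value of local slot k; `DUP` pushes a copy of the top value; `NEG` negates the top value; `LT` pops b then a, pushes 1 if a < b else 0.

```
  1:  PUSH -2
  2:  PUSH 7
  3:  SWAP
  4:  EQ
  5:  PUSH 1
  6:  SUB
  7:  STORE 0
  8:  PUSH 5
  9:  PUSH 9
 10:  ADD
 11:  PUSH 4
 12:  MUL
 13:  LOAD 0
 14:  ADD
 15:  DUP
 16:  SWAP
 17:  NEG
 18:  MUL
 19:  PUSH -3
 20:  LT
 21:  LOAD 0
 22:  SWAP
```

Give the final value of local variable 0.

PUSH -2 -> -2
PUSH 7  -> -2 7
SWAP    -> 7 -2
EQ      -> 0
PUSH 1  -> 0 1
SUB     -> -1
STORE 0 -> (empty)
PUSH 5  -> 5
PUSH 9  -> 5 9
ADD     -> 14
PUSH 4  -> 14 4
MUL     -> 56
LOAD 0  -> 56 -1
ADD     -> 55
DUP     -> 55 55
SWAP    -> 55 55
NEG     -> 55 -55
MUL     -> -3025
PUSH -3 -> -3025 -3
LT      -> 1
LOAD 0  -> 1 -1
SWAP    -> -1 1

-1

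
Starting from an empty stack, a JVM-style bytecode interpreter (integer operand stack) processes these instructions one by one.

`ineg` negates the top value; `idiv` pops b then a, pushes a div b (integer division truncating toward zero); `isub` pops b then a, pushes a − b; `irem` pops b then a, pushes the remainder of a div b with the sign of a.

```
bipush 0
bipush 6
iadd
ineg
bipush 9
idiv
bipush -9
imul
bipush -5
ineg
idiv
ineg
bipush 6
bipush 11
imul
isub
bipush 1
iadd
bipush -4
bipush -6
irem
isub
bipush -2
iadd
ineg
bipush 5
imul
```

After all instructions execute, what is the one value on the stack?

315

bipush 0   [0]
bipush 6   [0, 6]
iadd       [6]
ineg       [-6]
bipush 9   [-6, 9]
idiv       [0]
bipush -9  [0, -9]
imul       [0]
bipush -5  [0, -5]
ineg       [0, 5]
idiv       [0]
ineg       [0]
bipush 6   [0, 6]
bipush 11  [0, 6, 11]
imul       [0, 66]
isub       [-66]
bipush 1   [-66, 1]
iadd       [-65]
bipush -4  [-65, -4]
bipush -6  [-65, -4, -6]
irem       [-65, -4]
isub       [-61]
bipush -2  [-61, -2]
iadd       [-63]
ineg       [63]
bipush 5   [63, 5]
imul       [315]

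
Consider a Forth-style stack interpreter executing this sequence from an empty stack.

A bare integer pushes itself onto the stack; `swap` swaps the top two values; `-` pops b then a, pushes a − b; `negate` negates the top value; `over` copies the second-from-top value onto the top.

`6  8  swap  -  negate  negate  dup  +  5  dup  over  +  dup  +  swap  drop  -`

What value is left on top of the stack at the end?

-16

6       6
8       6 8
swap    8 6
-       2
negate  -2
negate  2
dup     2 2
+       4
5       4 5
dup     4 5 5
over    4 5 5 5
+       4 5 10
dup     4 5 10 10
+       4 5 20
swap    4 20 5
drop    4 20
-       -16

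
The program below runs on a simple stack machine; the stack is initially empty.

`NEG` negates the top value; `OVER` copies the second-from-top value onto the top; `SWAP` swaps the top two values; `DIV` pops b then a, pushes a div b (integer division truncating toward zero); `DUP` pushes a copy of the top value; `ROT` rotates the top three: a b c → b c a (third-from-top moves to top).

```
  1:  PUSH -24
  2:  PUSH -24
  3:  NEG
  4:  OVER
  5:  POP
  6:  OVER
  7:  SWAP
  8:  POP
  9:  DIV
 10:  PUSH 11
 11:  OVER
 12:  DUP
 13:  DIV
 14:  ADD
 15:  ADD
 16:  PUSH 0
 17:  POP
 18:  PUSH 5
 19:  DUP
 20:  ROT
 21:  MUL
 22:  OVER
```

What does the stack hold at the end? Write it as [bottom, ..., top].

[5, 65, 5]

PUSH -24 : -24
PUSH -24 : -24 -24
NEG      : -24 24
OVER     : -24 24 -24
POP      : -24 24
OVER     : -24 24 -24
SWAP     : -24 -24 24
POP      : -24 -24
DIV      : 1
PUSH 11  : 1 11
OVER     : 1 11 1
DUP      : 1 11 1 1
DIV      : 1 11 1
ADD      : 1 12
ADD      : 13
PUSH 0   : 13 0
POP      : 13
PUSH 5   : 13 5
DUP      : 13 5 5
ROT      : 5 5 13
MUL      : 5 65
OVER     : 5 65 5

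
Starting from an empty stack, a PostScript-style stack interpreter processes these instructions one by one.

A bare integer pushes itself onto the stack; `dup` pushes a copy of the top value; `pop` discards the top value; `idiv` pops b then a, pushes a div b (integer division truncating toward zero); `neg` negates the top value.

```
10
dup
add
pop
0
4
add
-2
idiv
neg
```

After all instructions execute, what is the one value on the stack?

2

10   -> 10
dup  -> 10 10
add  -> 20
pop  -> (empty)
0    -> 0
4    -> 0 4
add  -> 4
-2   -> 4 -2
idiv -> -2
neg  -> 2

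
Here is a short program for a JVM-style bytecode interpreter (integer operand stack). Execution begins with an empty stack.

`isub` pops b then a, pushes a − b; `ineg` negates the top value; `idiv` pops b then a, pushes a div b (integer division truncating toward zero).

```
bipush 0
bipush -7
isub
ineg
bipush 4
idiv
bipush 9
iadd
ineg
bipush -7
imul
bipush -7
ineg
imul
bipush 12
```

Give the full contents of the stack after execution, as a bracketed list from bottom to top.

bipush 0   0
bipush -7  0 -7
isub       7
ineg       -7
bipush 4   -7 4
idiv       -1
bipush 9   -1 9
iadd       8
ineg       -8
bipush -7  -8 -7
imul       56
bipush -7  56 -7
ineg       56 7
imul       392
bipush 12  392 12

[392, 12]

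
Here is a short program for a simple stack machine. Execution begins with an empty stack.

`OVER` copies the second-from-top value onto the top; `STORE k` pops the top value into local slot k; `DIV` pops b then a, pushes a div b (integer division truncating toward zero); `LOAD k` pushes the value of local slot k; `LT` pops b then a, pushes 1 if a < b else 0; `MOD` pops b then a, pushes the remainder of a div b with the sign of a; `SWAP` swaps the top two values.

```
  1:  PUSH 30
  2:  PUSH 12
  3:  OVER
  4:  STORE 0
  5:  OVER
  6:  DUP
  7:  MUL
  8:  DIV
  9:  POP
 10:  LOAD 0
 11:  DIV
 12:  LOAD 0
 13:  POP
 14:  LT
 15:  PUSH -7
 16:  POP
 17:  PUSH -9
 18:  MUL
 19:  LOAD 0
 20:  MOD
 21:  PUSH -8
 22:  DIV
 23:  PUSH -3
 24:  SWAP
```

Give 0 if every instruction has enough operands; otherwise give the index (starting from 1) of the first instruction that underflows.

14

PUSH 30 : [30]
PUSH 12 : [30, 12]
OVER    : [30, 12, 30]
STORE 0 : [30, 12]
OVER    : [30, 12, 30]
DUP     : [30, 12, 30, 30]
MUL     : [30, 12, 900]
DIV     : [30, 0]
POP     : [30]
LOAD 0  : [30, 30]
DIV     : [1]
LOAD 0  : [1, 30]
POP     : [1]
LT  — needs 2 operands, stack has 1 → underflow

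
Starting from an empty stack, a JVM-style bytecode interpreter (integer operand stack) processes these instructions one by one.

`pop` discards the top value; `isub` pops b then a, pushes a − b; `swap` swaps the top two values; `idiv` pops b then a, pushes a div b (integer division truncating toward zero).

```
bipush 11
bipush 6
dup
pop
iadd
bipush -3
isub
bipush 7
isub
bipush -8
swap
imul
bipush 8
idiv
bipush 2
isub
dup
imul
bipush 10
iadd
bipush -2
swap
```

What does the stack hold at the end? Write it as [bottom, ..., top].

[-2, 235]

bipush 11 -> [11]
bipush 6  -> [11, 6]
dup       -> [11, 6, 6]
pop       -> [11, 6]
iadd      -> [17]
bipush -3 -> [17, -3]
isub      -> [20]
bipush 7  -> [20, 7]
isub      -> [13]
bipush -8 -> [13, -8]
swap      -> [-8, 13]
imul      -> [-104]
bipush 8  -> [-104, 8]
idiv      -> [-13]
bipush 2  -> [-13, 2]
isub      -> [-15]
dup       -> [-15, -15]
imul      -> [225]
bipush 10 -> [225, 10]
iadd      -> [235]
bipush -2 -> [235, -2]
swap      -> [-2, 235]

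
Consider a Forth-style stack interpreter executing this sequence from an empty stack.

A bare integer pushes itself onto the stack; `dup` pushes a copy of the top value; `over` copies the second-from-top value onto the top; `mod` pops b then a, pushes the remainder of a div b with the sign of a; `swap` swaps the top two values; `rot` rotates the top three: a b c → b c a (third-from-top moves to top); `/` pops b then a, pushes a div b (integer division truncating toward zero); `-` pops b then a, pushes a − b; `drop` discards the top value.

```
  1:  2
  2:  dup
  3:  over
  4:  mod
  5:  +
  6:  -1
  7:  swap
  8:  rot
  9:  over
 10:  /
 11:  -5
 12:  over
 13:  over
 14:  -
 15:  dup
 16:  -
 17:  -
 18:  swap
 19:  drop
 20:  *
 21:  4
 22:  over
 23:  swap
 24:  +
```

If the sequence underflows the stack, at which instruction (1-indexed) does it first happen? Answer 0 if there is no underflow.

2    → 2
dup  → 2 2
over → 2 2 2
mod  → 2 0
+    → 2
-1   → 2 -1
swap → -1 2
rot  — needs 3 operands, stack has 2 → underflow

8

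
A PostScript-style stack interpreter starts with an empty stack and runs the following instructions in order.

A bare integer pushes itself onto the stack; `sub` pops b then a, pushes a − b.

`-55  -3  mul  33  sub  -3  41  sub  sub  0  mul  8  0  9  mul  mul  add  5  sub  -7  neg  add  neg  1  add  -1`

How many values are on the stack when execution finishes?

-55 -> -55
-3  -> -55 -3
mul -> 165
33  -> 165 33
sub -> 132
-3  -> 132 -3
41  -> 132 -3 41
sub -> 132 -44
sub -> 176
0   -> 176 0
mul -> 0
8   -> 0 8
0   -> 0 8 0
9   -> 0 8 0 9
mul -> 0 8 0
mul -> 0 0
add -> 0
5   -> 0 5
sub -> -5
-7  -> -5 -7
neg -> -5 7
add -> 2
neg -> -2
1   -> -2 1
add -> -1
-1  -> -1 -1

2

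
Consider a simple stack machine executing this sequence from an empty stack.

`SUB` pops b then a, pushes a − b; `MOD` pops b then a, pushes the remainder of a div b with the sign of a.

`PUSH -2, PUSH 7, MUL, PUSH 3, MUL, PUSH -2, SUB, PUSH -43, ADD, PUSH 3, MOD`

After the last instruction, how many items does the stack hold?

1

PUSH -2  → -2
PUSH 7   → -2 7
MUL      → -14
PUSH 3   → -14 3
MUL      → -42
PUSH -2  → -42 -2
SUB      → -40
PUSH -43 → -40 -43
ADD      → -83
PUSH 3   → -83 3
MOD      → -2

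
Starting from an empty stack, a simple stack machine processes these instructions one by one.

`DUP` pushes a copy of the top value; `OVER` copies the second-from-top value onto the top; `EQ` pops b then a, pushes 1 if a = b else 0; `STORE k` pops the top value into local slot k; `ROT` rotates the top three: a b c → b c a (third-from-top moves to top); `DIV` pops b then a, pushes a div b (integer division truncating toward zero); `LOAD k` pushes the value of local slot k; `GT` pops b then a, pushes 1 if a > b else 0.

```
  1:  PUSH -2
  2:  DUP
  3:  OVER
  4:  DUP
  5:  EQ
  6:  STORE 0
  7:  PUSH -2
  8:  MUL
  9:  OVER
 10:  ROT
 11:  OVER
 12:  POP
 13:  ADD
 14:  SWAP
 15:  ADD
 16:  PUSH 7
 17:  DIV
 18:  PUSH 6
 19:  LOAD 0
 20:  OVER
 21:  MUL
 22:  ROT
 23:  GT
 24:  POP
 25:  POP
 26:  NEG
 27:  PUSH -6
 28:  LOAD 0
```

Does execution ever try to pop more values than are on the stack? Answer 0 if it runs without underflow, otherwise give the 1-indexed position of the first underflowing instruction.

PUSH -2  -2
DUP      -2 -2
OVER     -2 -2 -2
DUP      -2 -2 -2 -2
EQ       -2 -2 1
STORE 0  -2 -2
PUSH -2  -2 -2 -2
MUL      -2 4
OVER     -2 4 -2
ROT      4 -2 -2
OVER     4 -2 -2 -2
POP      4 -2 -2
ADD      4 -4
SWAP     -4 4
ADD      0
PUSH 7   0 7
DIV      0
PUSH 6   0 6
LOAD 0   0 6 1
OVER     0 6 1 6
MUL      0 6 6
ROT      6 6 0
GT       6 1
POP      6
POP      (empty)
NEG  — needs 1 operand, stack has 0 → underflow

26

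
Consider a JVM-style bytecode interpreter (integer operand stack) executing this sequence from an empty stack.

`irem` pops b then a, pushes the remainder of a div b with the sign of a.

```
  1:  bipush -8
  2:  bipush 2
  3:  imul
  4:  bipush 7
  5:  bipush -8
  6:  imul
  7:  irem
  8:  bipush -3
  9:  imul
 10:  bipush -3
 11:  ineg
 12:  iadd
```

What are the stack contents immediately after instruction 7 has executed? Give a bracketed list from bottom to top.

bipush -8  [-8]
bipush 2   [-8, 2]
imul       [-16]
bipush 7   [-16, 7]
bipush -8  [-16, 7, -8]
imul       [-16, -56]
irem       [-16]

[-16]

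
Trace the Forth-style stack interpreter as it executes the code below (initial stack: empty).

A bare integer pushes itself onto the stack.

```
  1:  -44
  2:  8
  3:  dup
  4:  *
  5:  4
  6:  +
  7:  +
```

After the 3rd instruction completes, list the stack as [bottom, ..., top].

-44 : -44
8   : -44 8
dup : -44 8 8

[-44, 8, 8]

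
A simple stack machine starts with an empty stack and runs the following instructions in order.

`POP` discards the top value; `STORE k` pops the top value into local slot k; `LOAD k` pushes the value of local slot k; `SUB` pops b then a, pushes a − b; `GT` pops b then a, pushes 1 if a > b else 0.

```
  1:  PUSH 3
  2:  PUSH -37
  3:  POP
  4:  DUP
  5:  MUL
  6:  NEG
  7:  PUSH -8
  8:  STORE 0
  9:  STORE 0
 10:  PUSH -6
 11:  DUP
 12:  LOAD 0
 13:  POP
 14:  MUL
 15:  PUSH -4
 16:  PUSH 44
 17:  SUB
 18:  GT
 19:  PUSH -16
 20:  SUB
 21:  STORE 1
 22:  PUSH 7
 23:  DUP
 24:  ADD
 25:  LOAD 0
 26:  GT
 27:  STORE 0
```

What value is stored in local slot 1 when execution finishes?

PUSH 3   -> [3]
PUSH -37 -> [3, -37]
POP      -> [3]
DUP      -> [3, 3]
MUL      -> [9]
NEG      -> [-9]
PUSH -8  -> [-9, -8]
STORE 0  -> [-9]
STORE 0  -> []
PUSH -6  -> [-6]
DUP      -> [-6, -6]
LOAD 0   -> [-6, -6, -9]
POP      -> [-6, -6]
MUL      -> [36]
PUSH -4  -> [36, -4]
PUSH 44  -> [36, -4, 44]
SUB      -> [36, -48]
GT       -> [1]
PUSH -16 -> [1, -16]
SUB      -> [17]
STORE 1  -> []
PUSH 7   -> [7]
DUP      -> [7, 7]
ADD      -> [14]
LOAD 0   -> [14, -9]
GT       -> [1]
STORE 0  -> []

17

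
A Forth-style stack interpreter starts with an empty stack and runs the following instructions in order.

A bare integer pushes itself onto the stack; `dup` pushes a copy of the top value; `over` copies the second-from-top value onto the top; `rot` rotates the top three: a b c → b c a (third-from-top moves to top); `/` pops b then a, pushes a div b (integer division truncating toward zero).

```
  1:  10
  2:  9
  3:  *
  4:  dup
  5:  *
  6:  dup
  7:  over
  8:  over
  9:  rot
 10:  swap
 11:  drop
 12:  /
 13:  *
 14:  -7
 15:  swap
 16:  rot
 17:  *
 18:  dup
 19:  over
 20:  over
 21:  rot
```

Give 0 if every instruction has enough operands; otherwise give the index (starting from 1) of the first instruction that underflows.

16

10    10
9     10 9
*     90
dup   90 90
*     8100
dup   8100 8100
over  8100 8100 8100
over  8100 8100 8100 8100
rot   8100 8100 8100 8100
swap  8100 8100 8100 8100
drop  8100 8100 8100
/     8100 1
*     8100
-7    8100 -7
swap  -7 8100
rot  — needs 3 operands, stack has 2 → underflow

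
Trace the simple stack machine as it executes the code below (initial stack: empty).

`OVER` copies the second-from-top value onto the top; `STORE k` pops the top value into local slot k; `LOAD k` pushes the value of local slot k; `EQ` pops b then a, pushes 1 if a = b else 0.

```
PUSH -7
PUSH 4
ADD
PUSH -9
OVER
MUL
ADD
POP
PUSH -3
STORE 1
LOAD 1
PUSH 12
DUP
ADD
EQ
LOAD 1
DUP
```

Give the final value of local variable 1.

PUSH -7 -> -7
PUSH 4  -> -7 4
ADD     -> -3
PUSH -9 -> -3 -9
OVER    -> -3 -9 -3
MUL     -> -3 27
ADD     -> 24
POP     -> (empty)
PUSH -3 -> -3
STORE 1 -> (empty)
LOAD 1  -> -3
PUSH 12 -> -3 12
DUP     -> -3 12 12
ADD     -> -3 24
EQ      -> 0
LOAD 1  -> 0 -3
DUP     -> 0 -3 -3

-3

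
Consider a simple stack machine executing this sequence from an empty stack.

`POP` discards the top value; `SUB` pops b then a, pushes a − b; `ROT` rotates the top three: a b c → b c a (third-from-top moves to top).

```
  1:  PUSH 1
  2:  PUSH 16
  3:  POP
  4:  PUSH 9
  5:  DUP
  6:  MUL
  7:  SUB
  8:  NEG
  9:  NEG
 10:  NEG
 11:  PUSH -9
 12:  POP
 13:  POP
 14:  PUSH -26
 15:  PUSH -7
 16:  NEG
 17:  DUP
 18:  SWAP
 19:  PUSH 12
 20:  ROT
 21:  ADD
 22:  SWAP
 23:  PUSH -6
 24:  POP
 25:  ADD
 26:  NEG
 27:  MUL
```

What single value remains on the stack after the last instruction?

PUSH 1   -> 1
PUSH 16  -> 1 16
POP      -> 1
PUSH 9   -> 1 9
DUP      -> 1 9 9
MUL      -> 1 81
SUB      -> -80
NEG      -> 80
NEG      -> -80
NEG      -> 80
PUSH -9  -> 80 -9
POP      -> 80
POP      -> (empty)
PUSH -26 -> -26
PUSH -7  -> -26 -7
NEG      -> -26 7
DUP      -> -26 7 7
SWAP     -> -26 7 7
PUSH 12  -> -26 7 7 12
ROT      -> -26 7 12 7
ADD      -> -26 7 19
SWAP     -> -26 19 7
PUSH -6  -> -26 19 7 -6
POP      -> -26 19 7
ADD      -> -26 26
NEG      -> -26 -26
MUL      -> 676

676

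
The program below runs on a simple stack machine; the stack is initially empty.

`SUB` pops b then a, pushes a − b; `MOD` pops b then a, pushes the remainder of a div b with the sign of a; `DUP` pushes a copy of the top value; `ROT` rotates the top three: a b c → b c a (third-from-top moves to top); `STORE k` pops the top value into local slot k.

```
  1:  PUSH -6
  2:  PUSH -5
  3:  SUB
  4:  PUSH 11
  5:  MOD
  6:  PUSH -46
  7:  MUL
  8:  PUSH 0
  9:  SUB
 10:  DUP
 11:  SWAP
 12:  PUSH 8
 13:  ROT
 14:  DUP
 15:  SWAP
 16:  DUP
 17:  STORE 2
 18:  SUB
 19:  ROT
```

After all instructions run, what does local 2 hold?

PUSH -6  → [-6]
PUSH -5  → [-6, -5]
SUB      → [-1]
PUSH 11  → [-1, 11]
MOD      → [-1]
PUSH -46 → [-1, -46]
MUL      → [46]
PUSH 0   → [46, 0]
SUB      → [46]
DUP      → [46, 46]
SWAP     → [46, 46]
PUSH 8   → [46, 46, 8]
ROT      → [46, 8, 46]
DUP      → [46, 8, 46, 46]
SWAP     → [46, 8, 46, 46]
DUP      → [46, 8, 46, 46, 46]
STORE 2  → [46, 8, 46, 46]
SUB      → [46, 8, 0]
ROT      → [8, 0, 46]

46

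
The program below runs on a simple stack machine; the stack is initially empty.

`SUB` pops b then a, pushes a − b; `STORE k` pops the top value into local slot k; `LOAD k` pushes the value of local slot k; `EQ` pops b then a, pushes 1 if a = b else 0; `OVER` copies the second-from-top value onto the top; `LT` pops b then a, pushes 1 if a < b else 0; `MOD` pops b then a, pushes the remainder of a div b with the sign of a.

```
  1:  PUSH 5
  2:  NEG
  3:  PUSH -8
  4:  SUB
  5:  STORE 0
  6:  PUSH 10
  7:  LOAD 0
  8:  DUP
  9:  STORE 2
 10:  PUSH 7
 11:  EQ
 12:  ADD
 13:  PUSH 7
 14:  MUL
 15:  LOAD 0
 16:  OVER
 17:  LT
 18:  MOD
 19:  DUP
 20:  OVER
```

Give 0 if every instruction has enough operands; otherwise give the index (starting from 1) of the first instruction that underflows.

PUSH 5   [5]
NEG      [-5]
PUSH -8  [-5, -8]
SUB      [3]
STORE 0  []
PUSH 10  [10]
LOAD 0   [10, 3]
DUP      [10, 3, 3]
STORE 2  [10, 3]
PUSH 7   [10, 3, 7]
EQ       [10, 0]
ADD      [10]
PUSH 7   [10, 7]
MUL      [70]
LOAD 0   [70, 3]
OVER     [70, 3, 70]
LT       [70, 1]
MOD      [0]
DUP      [0, 0]
OVER     [0, 0, 0]

0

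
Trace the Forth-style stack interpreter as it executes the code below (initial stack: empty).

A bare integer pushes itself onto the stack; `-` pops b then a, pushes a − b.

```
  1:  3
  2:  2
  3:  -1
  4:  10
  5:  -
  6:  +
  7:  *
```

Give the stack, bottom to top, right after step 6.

3   3
2   3 2
-1  3 2 -1
10  3 2 -1 10
-   3 2 -11
+   3 -9

[3, -9]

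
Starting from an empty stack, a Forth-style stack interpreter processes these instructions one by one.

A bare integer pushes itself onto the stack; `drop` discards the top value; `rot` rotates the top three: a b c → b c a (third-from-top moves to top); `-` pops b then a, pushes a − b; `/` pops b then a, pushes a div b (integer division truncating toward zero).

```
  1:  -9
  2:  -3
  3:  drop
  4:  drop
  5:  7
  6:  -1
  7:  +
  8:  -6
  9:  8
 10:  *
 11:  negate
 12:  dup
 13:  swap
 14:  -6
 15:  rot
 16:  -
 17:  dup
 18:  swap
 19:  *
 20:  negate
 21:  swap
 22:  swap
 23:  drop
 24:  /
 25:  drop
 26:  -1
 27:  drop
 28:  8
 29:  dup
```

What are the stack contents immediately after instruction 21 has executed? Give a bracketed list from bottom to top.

[6, -2916, 48]

-9     -> [-9]
-3     -> [-9, -3]
drop   -> [-9]
drop   -> []
7      -> [7]
-1     -> [7, -1]
+      -> [6]
-6     -> [6, -6]
8      -> [6, -6, 8]
*      -> [6, -48]
negate -> [6, 48]
dup    -> [6, 48, 48]
swap   -> [6, 48, 48]
-6     -> [6, 48, 48, -6]
rot    -> [6, 48, -6, 48]
-      -> [6, 48, -54]
dup    -> [6, 48, -54, -54]
swap   -> [6, 48, -54, -54]
*      -> [6, 48, 2916]
negate -> [6, 48, -2916]
swap   -> [6, -2916, 48]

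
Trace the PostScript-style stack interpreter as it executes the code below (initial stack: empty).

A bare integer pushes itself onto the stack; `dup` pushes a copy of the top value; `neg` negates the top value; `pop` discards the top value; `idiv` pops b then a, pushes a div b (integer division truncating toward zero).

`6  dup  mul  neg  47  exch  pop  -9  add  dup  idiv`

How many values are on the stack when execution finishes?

6    -> [6]
dup  -> [6, 6]
mul  -> [36]
neg  -> [-36]
47   -> [-36, 47]
exch -> [47, -36]
pop  -> [47]
-9   -> [47, -9]
add  -> [38]
dup  -> [38, 38]
idiv -> [1]

1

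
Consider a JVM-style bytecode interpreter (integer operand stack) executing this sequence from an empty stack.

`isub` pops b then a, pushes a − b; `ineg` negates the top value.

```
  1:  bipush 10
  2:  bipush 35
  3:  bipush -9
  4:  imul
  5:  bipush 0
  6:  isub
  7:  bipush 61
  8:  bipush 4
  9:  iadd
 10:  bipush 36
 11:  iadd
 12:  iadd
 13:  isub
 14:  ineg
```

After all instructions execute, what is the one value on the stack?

-224

bipush 10  10
bipush 35  10 35
bipush -9  10 35 -9
imul       10 -315
bipush 0   10 -315 0
isub       10 -315
bipush 61  10 -315 61
bipush 4   10 -315 61 4
iadd       10 -315 65
bipush 36  10 -315 65 36
iadd       10 -315 101
iadd       10 -214
isub       224
ineg       -224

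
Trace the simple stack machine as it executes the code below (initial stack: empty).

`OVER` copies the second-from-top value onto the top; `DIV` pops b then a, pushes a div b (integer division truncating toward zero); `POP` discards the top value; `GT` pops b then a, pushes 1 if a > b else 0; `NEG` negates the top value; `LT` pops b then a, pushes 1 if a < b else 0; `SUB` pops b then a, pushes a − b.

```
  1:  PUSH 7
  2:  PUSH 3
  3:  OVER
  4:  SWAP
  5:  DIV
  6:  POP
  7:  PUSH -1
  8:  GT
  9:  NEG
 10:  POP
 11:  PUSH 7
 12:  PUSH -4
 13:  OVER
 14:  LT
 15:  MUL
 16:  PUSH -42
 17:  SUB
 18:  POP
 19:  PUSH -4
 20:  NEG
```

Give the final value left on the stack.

PUSH 7   → [7]
PUSH 3   → [7, 3]
OVER     → [7, 3, 7]
SWAP     → [7, 7, 3]
DIV      → [7, 2]
POP      → [7]
PUSH -1  → [7, -1]
GT       → [1]
NEG      → [-1]
POP      → []
PUSH 7   → [7]
PUSH -4  → [7, -4]
OVER     → [7, -4, 7]
LT       → [7, 1]
MUL      → [7]
PUSH -42 → [7, -42]
SUB      → [49]
POP      → []
PUSH -4  → [-4]
NEG      → [4]

4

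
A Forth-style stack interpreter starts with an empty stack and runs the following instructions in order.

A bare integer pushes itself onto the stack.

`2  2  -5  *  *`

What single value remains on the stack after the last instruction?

-20

2  -> 2
2  -> 2 2
-5 -> 2 2 -5
*  -> 2 -10
*  -> -20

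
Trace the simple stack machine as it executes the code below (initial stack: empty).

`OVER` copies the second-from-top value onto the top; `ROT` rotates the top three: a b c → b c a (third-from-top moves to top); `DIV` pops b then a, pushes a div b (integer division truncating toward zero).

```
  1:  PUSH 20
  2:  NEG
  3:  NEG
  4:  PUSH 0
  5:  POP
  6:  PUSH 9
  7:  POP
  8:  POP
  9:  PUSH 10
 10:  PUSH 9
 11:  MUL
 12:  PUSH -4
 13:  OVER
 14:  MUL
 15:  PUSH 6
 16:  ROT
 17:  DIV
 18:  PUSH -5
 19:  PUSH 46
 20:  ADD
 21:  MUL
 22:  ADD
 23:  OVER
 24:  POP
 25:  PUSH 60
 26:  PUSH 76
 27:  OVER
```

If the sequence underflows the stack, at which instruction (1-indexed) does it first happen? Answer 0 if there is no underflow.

23

PUSH 20 → [20]
NEG     → [-20]
NEG     → [20]
PUSH 0  → [20, 0]
POP     → [20]
PUSH 9  → [20, 9]
POP     → [20]
POP     → []
PUSH 10 → [10]
PUSH 9  → [10, 9]
MUL     → [90]
PUSH -4 → [90, -4]
OVER    → [90, -4, 90]
MUL     → [90, -360]
PUSH 6  → [90, -360, 6]
ROT     → [-360, 6, 90]
DIV     → [-360, 0]
PUSH -5 → [-360, 0, -5]
PUSH 46 → [-360, 0, -5, 46]
ADD     → [-360, 0, 41]
MUL     → [-360, 0]
ADD     → [-360]
OVER  — needs 2 operands, stack has 1 → underflow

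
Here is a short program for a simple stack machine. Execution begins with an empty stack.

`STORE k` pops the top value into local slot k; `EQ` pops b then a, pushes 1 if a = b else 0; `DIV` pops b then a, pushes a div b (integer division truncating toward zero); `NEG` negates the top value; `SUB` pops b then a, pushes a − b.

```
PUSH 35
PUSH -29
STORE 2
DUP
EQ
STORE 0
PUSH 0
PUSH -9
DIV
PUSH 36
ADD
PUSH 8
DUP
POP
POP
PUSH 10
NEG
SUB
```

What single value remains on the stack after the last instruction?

46

PUSH 35   [35]
PUSH -29  [35, -29]
STORE 2   [35]
DUP       [35, 35]
EQ        [1]
STORE 0   []
PUSH 0    [0]
PUSH -9   [0, -9]
DIV       [0]
PUSH 36   [0, 36]
ADD       [36]
PUSH 8    [36, 8]
DUP       [36, 8, 8]
POP       [36, 8]
POP       [36]
PUSH 10   [36, 10]
NEG       [36, -10]
SUB       [46]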